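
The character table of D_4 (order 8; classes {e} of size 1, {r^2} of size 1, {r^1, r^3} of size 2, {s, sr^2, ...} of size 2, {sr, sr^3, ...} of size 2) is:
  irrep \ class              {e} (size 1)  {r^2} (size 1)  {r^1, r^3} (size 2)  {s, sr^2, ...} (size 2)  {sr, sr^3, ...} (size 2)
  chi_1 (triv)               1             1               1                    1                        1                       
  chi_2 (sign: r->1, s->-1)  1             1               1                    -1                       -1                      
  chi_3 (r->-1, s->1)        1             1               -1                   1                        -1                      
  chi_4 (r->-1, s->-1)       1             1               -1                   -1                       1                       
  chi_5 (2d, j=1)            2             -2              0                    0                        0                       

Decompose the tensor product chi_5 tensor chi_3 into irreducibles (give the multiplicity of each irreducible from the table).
chi_5 tensor chi_3 = chi_5 (all other irreducibles have multiplicity 0).

Proof sketch: The character of a tensor product is the pointwise product (chi_5 * chi_3)(C) = chi_5(C) * chi_3(C):
  {e}: (2)*(1), {r^2}: (-2)*(1), {r^1, r^3}: (0)*(-1), {s, sr^2, ...}: (0)*(1), {sr, sr^3, ...}: (0)*(-1)
so (chi_5 * chi_3) takes values
  {e} -> 2, {r^2} -> -2, {r^1, r^3} -> 0, {s, sr^2, ...} -> 0, {sr, sr^3, ...} -> 0.
Now take the inner product of this character with each irreducible chi from the table, <chi_5*chi_3, chi> = (1/8) sum_C |C| (chi_5*chi_3)(C) conj(chi(C)):
  <chi_5*chi_3, chi_1> = (1/8)[1*(2)*conj(1) + 1*(-2)*conj(1) + 2*(0)*conj(1) + 2*(0)*conj(1) + 2*(0)*conj(1)]
      = (1/8)[(2) + (-2) + (0) + (0) + (0)] = 0/8 = 0
  <chi_5*chi_3, chi_2> = (1/8)[1*(2)*conj(1) + 1*(-2)*conj(1) + 2*(0)*conj(1) + 2*(0)*conj(-1) + 2*(0)*conj(-1)]
      = (1/8)[(2) + (-2) + (0) + (0) + (0)] = 0/8 = 0
  <chi_5*chi_3, chi_3> = (1/8)[1*(2)*conj(1) + 1*(-2)*conj(1) + 2*(0)*conj(-1) + 2*(0)*conj(1) + 2*(0)*conj(-1)]
      = (1/8)[(2) + (-2) + (0) + (0) + (0)] = 0/8 = 0
  <chi_5*chi_3, chi_4> = (1/8)[1*(2)*conj(1) + 1*(-2)*conj(1) + 2*(0)*conj(-1) + 2*(0)*conj(-1) + 2*(0)*conj(1)]
      = (1/8)[(2) + (-2) + (0) + (0) + (0)] = 0/8 = 0
  <chi_5*chi_3, chi_5> = (1/8)[1*(2)*conj(2) + 1*(-2)*conj(-2) + 2*(0)*conj(0) + 2*(0)*conj(0) + 2*(0)*conj(0)]
      = (1/8)[(4) + (4) + (0) + (0) + (0)] = 8/8 = 1
Hence the multiplicities are chi_5: 1. Dimension check: dim(chi_5)*dim(chi_3) = 2*1 = 2 and sum (mult * dim) = 1*2 = 2.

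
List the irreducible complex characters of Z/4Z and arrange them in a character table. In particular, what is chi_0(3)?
Character table of Z/4Z (irreps indexed chi_0,...,chi_3 with chi_k(m) = zeta_4^(k*m), zeta_4 = exp(2*pi*i/4)):
  irrep \ class  {0} (size 1)  {1} (size 1)  {2} (size 1)  {3} (size 1)
  chi_0          1             1             1             1           
  chi_1          1             I             -1            -I          
  chi_2          1             -1            1             -1          
  chi_3          1             -I            -1            I           

Spot check: chi_0(3) = zeta_4^(0*3) = zeta_4^0 = 1.

Justification: Z/4Z is abelian, so all 4 irreducible complex representations are 1-dimensional. They are given by chi_k(m) = zeta_4^(k*m) for k = 0,...,3. Row orthogonality: sum_m chi_k(m) conj(chi_l(m)) = 4 * [k = l].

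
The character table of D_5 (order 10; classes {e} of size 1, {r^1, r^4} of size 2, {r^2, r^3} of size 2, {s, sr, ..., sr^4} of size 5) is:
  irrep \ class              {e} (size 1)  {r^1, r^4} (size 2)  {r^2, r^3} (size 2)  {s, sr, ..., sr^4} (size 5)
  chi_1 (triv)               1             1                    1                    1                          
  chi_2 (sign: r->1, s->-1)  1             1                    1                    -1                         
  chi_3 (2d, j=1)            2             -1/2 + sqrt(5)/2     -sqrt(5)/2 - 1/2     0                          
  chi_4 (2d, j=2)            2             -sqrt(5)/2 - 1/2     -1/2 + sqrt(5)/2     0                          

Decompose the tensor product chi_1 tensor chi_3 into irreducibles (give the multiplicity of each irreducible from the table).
chi_1 tensor chi_3 = chi_3 (all other irreducibles have multiplicity 0).

Working: The character of a tensor product is the pointwise product (chi_1 * chi_3)(C) = chi_1(C) * chi_3(C):
  {e}: (1)*(2), {r^1, r^4}: (1)*(-1/2 + sqrt(5)/2), {r^2, r^3}: (1)*(-sqrt(5)/2 - 1/2), {s, sr, ..., sr^4}: (1)*(0)
so (chi_1 * chi_3) takes values
  {e} -> 2, {r^1, r^4} -> -1/2 + sqrt(5)/2, {r^2, r^3} -> -sqrt(5)/2 - 1/2, {s, sr, ..., sr^4} -> 0.
Now take the inner product of this character with each irreducible chi from the table, <chi_1*chi_3, chi> = (1/10) sum_C |C| (chi_1*chi_3)(C) conj(chi(C)):
  <chi_1*chi_3, chi_1> = (1/10)[1*(2)*conj(1) + 2*(-1/2 + sqrt(5)/2)*conj(1) + 2*(-sqrt(5)/2 - 1/2)*conj(1) + 5*(0)*conj(1)]
      = (1/10)[(2) + (-1 + sqrt(5)) + (-sqrt(5) - 1) + (0)] = 0/10 = 0
  <chi_1*chi_3, chi_2> = (1/10)[1*(2)*conj(1) + 2*(-1/2 + sqrt(5)/2)*conj(1) + 2*(-sqrt(5)/2 - 1/2)*conj(1) + 5*(0)*conj(-1)]
      = (1/10)[(2) + (-1 + sqrt(5)) + (-sqrt(5) - 1) + (0)] = 0/10 = 0
  <chi_1*chi_3, chi_3> = (1/10)[1*(2)*conj(2) + 2*(-1/2 + sqrt(5)/2)*conj(-1/2 + sqrt(5)/2) + 2*(-sqrt(5)/2 - 1/2)*conj(-sqrt(5)/2 - 1/2) + 5*(0)*conj(0)]
      = (1/10)[(4) + (3 - sqrt(5)) + (sqrt(5) + 3) + (0)] = 10/10 = 1
  <chi_1*chi_3, chi_4> = (1/10)[1*(2)*conj(2) + 2*(-1/2 + sqrt(5)/2)*conj(-sqrt(5)/2 - 1/2) + 2*(-sqrt(5)/2 - 1/2)*conj(-1/2 + sqrt(5)/2) + 5*(0)*conj(0)]
      = (1/10)[(4) + (-2) + (-2) + (0)] = 0/10 = 0
Hence the multiplicities are chi_3: 1. Dimension check: dim(chi_1)*dim(chi_3) = 1*2 = 2 and sum (mult * dim) = 1*2 = 2.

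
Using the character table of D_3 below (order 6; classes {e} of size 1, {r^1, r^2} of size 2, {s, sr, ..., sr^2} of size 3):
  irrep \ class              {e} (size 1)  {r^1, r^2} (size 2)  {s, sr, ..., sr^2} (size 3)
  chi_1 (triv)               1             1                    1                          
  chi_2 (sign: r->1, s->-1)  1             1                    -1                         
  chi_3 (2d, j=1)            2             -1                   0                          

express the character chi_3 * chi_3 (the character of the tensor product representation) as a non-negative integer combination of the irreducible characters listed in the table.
chi_3 tensor chi_3 = chi_1 + chi_2 + chi_3 (all other irreducibles have multiplicity 0).

Solution. The character of a tensor product is the pointwise product (chi_3 * chi_3)(C) = chi_3(C) * chi_3(C):
  {e}: (2)*(2), {r^1, r^2}: (-1)*(-1), {s, sr, ..., sr^2}: (0)*(0)
so (chi_3 * chi_3) takes values
  {e} -> 4, {r^1, r^2} -> 1, {s, sr, ..., sr^2} -> 0.
Now take the inner product of this character with each irreducible chi from the table, <chi_3*chi_3, chi> = (1/6) sum_C |C| (chi_3*chi_3)(C) conj(chi(C)):
  <chi_3*chi_3, chi_1> = (1/6)[1*(4)*conj(1) + 2*(1)*conj(1) + 3*(0)*conj(1)]
      = (1/6)[(4) + (2) + (0)] = 6/6 = 1
  <chi_3*chi_3, chi_2> = (1/6)[1*(4)*conj(1) + 2*(1)*conj(1) + 3*(0)*conj(-1)]
      = (1/6)[(4) + (2) + (0)] = 6/6 = 1
  <chi_3*chi_3, chi_3> = (1/6)[1*(4)*conj(2) + 2*(1)*conj(-1) + 3*(0)*conj(0)]
      = (1/6)[(8) + (-2) + (0)] = 6/6 = 1
Hence the multiplicities are chi_1: 1, chi_2: 1, chi_3: 1. Dimension check: dim(chi_3)*dim(chi_3) = 2*2 = 4 and sum (mult * dim) = 1*1 + 1*1 + 1*2 = 4.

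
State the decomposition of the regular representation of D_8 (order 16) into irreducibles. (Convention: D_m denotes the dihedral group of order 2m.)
Each irreducible V_i of dimension d_i appears with multiplicity d_i, i.e. rho_reg = (direct sum over all irreducibles V_i) d_i V_i. The irreducible dimensions for D_8 are 1, 1, 1, 1, 2, 2, 2: 4 irreducibles of dimension 1, each with multiplicity 1; 3 irreducibles of dimension 2, each with multiplicity 2. Total dimension 4*1*1 + 3*2*2 = 16 = |G|.

Details: General theorem: in the regular representation of a finite group G, each irreducible appears with multiplicity equal to its dimension. Check: dim(rho_reg) = sum d_i^2 = 1 + 1 + 1 + 1 + 4 + 4 + 4 = 16 = |G|.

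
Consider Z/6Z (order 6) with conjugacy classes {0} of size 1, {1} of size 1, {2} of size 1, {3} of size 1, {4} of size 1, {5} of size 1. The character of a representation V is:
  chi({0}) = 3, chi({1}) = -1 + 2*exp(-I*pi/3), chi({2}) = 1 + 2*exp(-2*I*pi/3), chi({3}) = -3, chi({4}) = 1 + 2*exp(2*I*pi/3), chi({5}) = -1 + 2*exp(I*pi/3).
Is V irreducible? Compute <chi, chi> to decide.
Not irreducible (reducible): <chi, chi> = 5 > 1.

Details: <chi, chi> = (1/|G|) sum_C |C| * |chi(C)|^2 = (1/6)[1*|3|^2 + 1*|-1 + 2*exp(-I*pi/3)|^2 + 1*|1 + 2*exp(-2*I*pi/3)|^2 + 1*|-3|^2 + 1*|1 + 2*exp(2*I*pi/3)|^2 + 1*|-1 + 2*exp(I*pi/3)|^2]
  = (1/6)[(9) + (3) + (3) + (9) + (3) + (3)] = 30/6 = 5.
(Exp terms are combined using exp(i*s)*conj(exp(i*t)) = exp(i*(s-t)), and sums of them are collapsed using the identity that for every m > 1 the m distinct m-th roots of unity sum to 0, e.g. 1 + exp(2*I*pi/3) + exp(-2*I*pi/3) = 0.)
A character is irreducible iff <chi, chi> = 1, so this representation is reducible.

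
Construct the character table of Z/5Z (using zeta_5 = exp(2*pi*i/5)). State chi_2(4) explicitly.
Character table of Z/5Z (irreps indexed chi_0,...,chi_4 with chi_k(m) = zeta_5^(k*m), zeta_5 = exp(2*pi*i/5)):
  irrep \ class  {0} (size 1)  {1} (size 1)    {2} (size 1)    {3} (size 1)    {4} (size 1)  
  chi_0          1             1               1               1               1             
  chi_1          1             exp(2*I*pi/5)   exp(4*I*pi/5)   exp(-4*I*pi/5)  exp(-2*I*pi/5)
  chi_2          1             exp(4*I*pi/5)   exp(-2*I*pi/5)  exp(2*I*pi/5)   exp(-4*I*pi/5)
  chi_3          1             exp(-4*I*pi/5)  exp(2*I*pi/5)   exp(-2*I*pi/5)  exp(4*I*pi/5) 
  chi_4          1             exp(-2*I*pi/5)  exp(-4*I*pi/5)  exp(4*I*pi/5)   exp(2*I*pi/5) 

Spot check: chi_2(4) = zeta_5^(2*4) = zeta_5^8 = exp(-4*I*pi/5).

Solution. Z/5Z is abelian, so all 5 irreducible complex representations are 1-dimensional. They are given by chi_k(m) = zeta_5^(k*m) for k = 0,...,4. Row orthogonality: sum_m chi_k(m) conj(chi_l(m)) = 5 * [k = l].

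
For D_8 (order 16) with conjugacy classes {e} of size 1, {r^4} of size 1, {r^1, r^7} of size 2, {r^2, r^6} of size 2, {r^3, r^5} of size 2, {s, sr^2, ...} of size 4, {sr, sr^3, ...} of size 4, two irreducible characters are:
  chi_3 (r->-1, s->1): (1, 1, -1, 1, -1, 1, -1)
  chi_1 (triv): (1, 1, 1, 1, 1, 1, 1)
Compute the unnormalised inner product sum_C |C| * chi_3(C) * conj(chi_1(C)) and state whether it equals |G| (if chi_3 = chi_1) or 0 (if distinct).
Sum = 0; so <chi_3, chi_1> = 0 (distinct irreducibles are orthogonal).

Argument: Compute term by term over conjugacy classes (|C| * chi_3(C) * conj(chi_1(C))):
  1*(1)*conj(1) + 1*(1)*conj(1) + 2*(-1)*conj(1) + 2*(1)*conj(1) + 2*(-1)*conj(1) + 4*(1)*conj(1) + 4*(-1)*conj(1)
  = (1) + (1) + (-2) + (2) + (-2) + (4) + (-4)
  = 0.
Dividing by |G| = 16 gives 0/16 = 0, matching the row-orthogonality relation <chi_3, chi_1> = [chi_3 = chi_1].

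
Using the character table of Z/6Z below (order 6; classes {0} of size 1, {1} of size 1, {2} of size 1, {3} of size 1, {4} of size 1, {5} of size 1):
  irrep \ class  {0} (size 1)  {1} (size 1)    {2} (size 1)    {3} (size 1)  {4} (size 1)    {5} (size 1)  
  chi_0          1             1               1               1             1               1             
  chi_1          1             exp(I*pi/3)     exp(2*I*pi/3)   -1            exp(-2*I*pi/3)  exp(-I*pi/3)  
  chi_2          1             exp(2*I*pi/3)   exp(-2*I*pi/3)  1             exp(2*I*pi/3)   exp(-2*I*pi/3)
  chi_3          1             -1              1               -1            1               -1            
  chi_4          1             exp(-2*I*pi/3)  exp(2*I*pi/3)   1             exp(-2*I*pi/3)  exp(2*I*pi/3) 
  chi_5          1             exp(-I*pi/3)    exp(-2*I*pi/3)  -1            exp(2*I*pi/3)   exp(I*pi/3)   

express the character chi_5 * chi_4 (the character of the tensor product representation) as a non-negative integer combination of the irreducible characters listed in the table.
chi_5 tensor chi_4 = chi_3 (all other irreducibles have multiplicity 0).

Derivation: The character of a tensor product is the pointwise product (chi_5 * chi_4)(C) = chi_5(C) * chi_4(C):
  {0}: (1)*(1), {1}: (exp(-I*pi/3))*(exp(-2*I*pi/3)), {2}: (exp(-2*I*pi/3))*(exp(2*I*pi/3)), {3}: (-1)*(1), {4}: (exp(2*I*pi/3))*(exp(-2*I*pi/3)), {5}: (exp(I*pi/3))*(exp(2*I*pi/3))
so (chi_5 * chi_4) takes values
  {0} -> 1, {1} -> -1, {2} -> 1, {3} -> -1, {4} -> 1, {5} -> -1.
Now take the inner product of this character with each irreducible chi from the table, <chi_5*chi_4, chi> = (1/6) sum_C |C| (chi_5*chi_4)(C) conj(chi(C)):
  <chi_5*chi_4, chi_0> = (1/6)[1*(1)*conj(1) + 1*(-1)*conj(1) + 1*(1)*conj(1) + 1*(-1)*conj(1) + 1*(1)*conj(1) + 1*(-1)*conj(1)]
      = (1/6)[(1) + (-1) + (1) + (-1) + (1) + (-1)] = 0/6 = 0
  <chi_5*chi_4, chi_1> = (1/6)[1*(1)*conj(1) + 1*(-1)*conj(exp(I*pi/3)) + 1*(1)*conj(exp(2*I*pi/3)) + 1*(-1)*conj(-1) + 1*(1)*conj(exp(-2*I*pi/3)) + 1*(-1)*conj(exp(-I*pi/3))]
      = (1/6)[(1) + (-exp(-I*pi/3)) + (exp(-2*I*pi/3)) + (1) + (exp(2*I*pi/3)) + (-exp(I*pi/3))] = 0/6 = 0
  <chi_5*chi_4, chi_2> = (1/6)[1*(1)*conj(1) + 1*(-1)*conj(exp(2*I*pi/3)) + 1*(1)*conj(exp(-2*I*pi/3)) + 1*(-1)*conj(1) + 1*(1)*conj(exp(2*I*pi/3)) + 1*(-1)*conj(exp(-2*I*pi/3))]
      = (1/6)[(1) + (-exp(-2*I*pi/3)) + (exp(2*I*pi/3)) + (-1) + (exp(-2*I*pi/3)) + (-exp(2*I*pi/3))] = 0/6 = 0
  <chi_5*chi_4, chi_3> = (1/6)[1*(1)*conj(1) + 1*(-1)*conj(-1) + 1*(1)*conj(1) + 1*(-1)*conj(-1) + 1*(1)*conj(1) + 1*(-1)*conj(-1)]
      = (1/6)[(1) + (1) + (1) + (1) + (1) + (1)] = 6/6 = 1
  <chi_5*chi_4, chi_4> = (1/6)[1*(1)*conj(1) + 1*(-1)*conj(exp(-2*I*pi/3)) + 1*(1)*conj(exp(2*I*pi/3)) + 1*(-1)*conj(1) + 1*(1)*conj(exp(-2*I*pi/3)) + 1*(-1)*conj(exp(2*I*pi/3))]
      = (1/6)[(1) + (-exp(2*I*pi/3)) + (exp(-2*I*pi/3)) + (-1) + (exp(2*I*pi/3)) + (-exp(-2*I*pi/3))] = 0/6 = 0
  <chi_5*chi_4, chi_5> = (1/6)[1*(1)*conj(1) + 1*(-1)*conj(exp(-I*pi/3)) + 1*(1)*conj(exp(-2*I*pi/3)) + 1*(-1)*conj(-1) + 1*(1)*conj(exp(2*I*pi/3)) + 1*(-1)*conj(exp(I*pi/3))]
      = (1/6)[(1) + (-exp(I*pi/3)) + (exp(2*I*pi/3)) + (1) + (exp(-2*I*pi/3)) + (-exp(-I*pi/3))] = 0/6 = 0
(Exp terms are combined using exp(i*s)*conj(exp(i*t)) = exp(i*(s-t)), and sums of them are collapsed using the identity that for every m > 1 the m distinct m-th roots of unity sum to 0, e.g. 1 + exp(2*I*pi/3) + exp(-2*I*pi/3) = 0.)
Hence the multiplicities are chi_3: 1. Dimension check: dim(chi_5)*dim(chi_4) = 1*1 = 1 and sum (mult * dim) = 1*1 = 1.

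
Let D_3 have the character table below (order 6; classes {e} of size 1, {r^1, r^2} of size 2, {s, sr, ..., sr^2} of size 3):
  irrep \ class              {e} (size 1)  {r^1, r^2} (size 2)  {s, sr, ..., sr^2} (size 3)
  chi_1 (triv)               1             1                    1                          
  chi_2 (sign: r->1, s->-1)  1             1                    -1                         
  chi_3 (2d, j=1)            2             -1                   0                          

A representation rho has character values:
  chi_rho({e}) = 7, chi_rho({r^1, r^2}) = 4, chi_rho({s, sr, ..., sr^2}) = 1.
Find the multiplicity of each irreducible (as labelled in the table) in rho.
Multiplicities: chi_1: 3, chi_2: 2, chi_3: 1.

Derivation: Use <chi_rho, chi> = (1/|G|) sum_C |C| * chi_rho(C) * conj(chi(C)) with |G| = 6 for each irreducible chi in the table:
  <chi_rho, chi_1> = (1/6)[1*(7)*conj(1) + 2*(4)*conj(1) + 3*(1)*conj(1)]
      = (1/6)[(7) + (8) + (3)] = 18/6 = 3
  <chi_rho, chi_2> = (1/6)[1*(7)*conj(1) + 2*(4)*conj(1) + 3*(1)*conj(-1)]
      = (1/6)[(7) + (8) + (-3)] = 12/6 = 2
  <chi_rho, chi_3> = (1/6)[1*(7)*conj(2) + 2*(4)*conj(-1) + 3*(1)*conj(0)]
      = (1/6)[(14) + (-8) + (0)] = 6/6 = 1
Dimension check: dim(rho) = sum (mult * dim) = 3*1 + 2*1 + 1*2 = 7 = chi_rho(e) = 7.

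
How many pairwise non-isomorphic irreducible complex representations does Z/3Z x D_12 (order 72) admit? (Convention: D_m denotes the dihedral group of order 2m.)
27

Argument: The number of irreducible complex representations of a finite group equals its number of conjugacy classes. For a direct product, #classes(G x H) = #classes(G) * #classes(H). Z/3Z has 3 classes (abelian), D_12 has 9 classes, so 3 * 9 = 27, so Z/3Z x D_12 (order 72) has exactly 27 irreducible complex representations.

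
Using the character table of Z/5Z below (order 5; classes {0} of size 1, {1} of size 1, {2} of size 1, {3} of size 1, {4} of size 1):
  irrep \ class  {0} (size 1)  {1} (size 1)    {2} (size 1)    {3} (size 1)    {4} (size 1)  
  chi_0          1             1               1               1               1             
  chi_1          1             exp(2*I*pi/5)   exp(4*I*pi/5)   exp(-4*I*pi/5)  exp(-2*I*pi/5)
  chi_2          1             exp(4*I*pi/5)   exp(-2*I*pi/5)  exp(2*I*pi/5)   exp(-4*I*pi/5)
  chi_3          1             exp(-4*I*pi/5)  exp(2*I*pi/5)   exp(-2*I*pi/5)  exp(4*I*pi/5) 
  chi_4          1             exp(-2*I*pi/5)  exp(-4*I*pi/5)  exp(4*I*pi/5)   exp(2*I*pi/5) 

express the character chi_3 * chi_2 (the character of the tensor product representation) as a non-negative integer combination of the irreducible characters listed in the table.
chi_3 tensor chi_2 = chi_0 (all other irreducibles have multiplicity 0).

Working: The character of a tensor product is the pointwise product (chi_3 * chi_2)(C) = chi_3(C) * chi_2(C):
  {0}: (1)*(1), {1}: (exp(-4*I*pi/5))*(exp(4*I*pi/5)), {2}: (exp(2*I*pi/5))*(exp(-2*I*pi/5)), {3}: (exp(-2*I*pi/5))*(exp(2*I*pi/5)), {4}: (exp(4*I*pi/5))*(exp(-4*I*pi/5))
so (chi_3 * chi_2) takes values
  {0} -> 1, {1} -> 1, {2} -> 1, {3} -> 1, {4} -> 1.
Now take the inner product of this character with each irreducible chi from the table, <chi_3*chi_2, chi> = (1/5) sum_C |C| (chi_3*chi_2)(C) conj(chi(C)):
  <chi_3*chi_2, chi_0> = (1/5)[1*(1)*conj(1) + 1*(1)*conj(1) + 1*(1)*conj(1) + 1*(1)*conj(1) + 1*(1)*conj(1)]
      = (1/5)[(1) + (1) + (1) + (1) + (1)] = 5/5 = 1
  <chi_3*chi_2, chi_1> = (1/5)[1*(1)*conj(1) + 1*(1)*conj(exp(2*I*pi/5)) + 1*(1)*conj(exp(4*I*pi/5)) + 1*(1)*conj(exp(-4*I*pi/5)) + 1*(1)*conj(exp(-2*I*pi/5))]
      = (1/5)[(1) + (exp(-2*I*pi/5)) + (exp(-4*I*pi/5)) + (exp(4*I*pi/5)) + (exp(2*I*pi/5))] = 0/5 = 0
  <chi_3*chi_2, chi_2> = (1/5)[1*(1)*conj(1) + 1*(1)*conj(exp(4*I*pi/5)) + 1*(1)*conj(exp(-2*I*pi/5)) + 1*(1)*conj(exp(2*I*pi/5)) + 1*(1)*conj(exp(-4*I*pi/5))]
      = (1/5)[(1) + (exp(-4*I*pi/5)) + (exp(2*I*pi/5)) + (exp(-2*I*pi/5)) + (exp(4*I*pi/5))] = 0/5 = 0
  <chi_3*chi_2, chi_3> = (1/5)[1*(1)*conj(1) + 1*(1)*conj(exp(-4*I*pi/5)) + 1*(1)*conj(exp(2*I*pi/5)) + 1*(1)*conj(exp(-2*I*pi/5)) + 1*(1)*conj(exp(4*I*pi/5))]
      = (1/5)[(1) + (exp(4*I*pi/5)) + (exp(-2*I*pi/5)) + (exp(2*I*pi/5)) + (exp(-4*I*pi/5))] = 0/5 = 0
  <chi_3*chi_2, chi_4> = (1/5)[1*(1)*conj(1) + 1*(1)*conj(exp(-2*I*pi/5)) + 1*(1)*conj(exp(-4*I*pi/5)) + 1*(1)*conj(exp(4*I*pi/5)) + 1*(1)*conj(exp(2*I*pi/5))]
      = (1/5)[(1) + (exp(2*I*pi/5)) + (exp(4*I*pi/5)) + (exp(-4*I*pi/5)) + (exp(-2*I*pi/5))] = 0/5 = 0
(Exp terms are combined using exp(i*s)*conj(exp(i*t)) = exp(i*(s-t)), and sums of them are collapsed using the identity that for every m > 1 the m distinct m-th roots of unity sum to 0, e.g. 1 + exp(2*I*pi/3) + exp(-2*I*pi/3) = 0.)
Hence the multiplicities are chi_0: 1. Dimension check: dim(chi_3)*dim(chi_2) = 1*1 = 1 and sum (mult * dim) = 1*1 = 1.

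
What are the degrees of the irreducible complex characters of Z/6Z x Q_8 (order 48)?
Dimensions: 1, 1, 1, 1, 1, 1, 1, 1, 1, 1, 1, 1, 1, 1, 1, 1, 1, 1, 1, 1, 1, 1, 1, 1, 2, 2, 2, 2, 2, 2

Proof sketch: There are 30 irreducibles (= number of conjugacy classes). Their dimensions d_i satisfy sum d_i^2 = |G| = 48: 1 + 1 + 1 + 1 + 1 + 1 + 1 + 1 + 1 + 1 + 1 + 1 + 1 + 1 + 1 + 1 + 1 + 1 + 1 + 1 + 1 + 1 + 1 + 1 + 4 + 4 + 4 + 4 + 4 + 4 = 48. (For the product with Z/6Z: each of the 6 1-dim characters of Z/6Z tensors with each irrep of Q_8, giving 6 copies of each Q_8-dimension.)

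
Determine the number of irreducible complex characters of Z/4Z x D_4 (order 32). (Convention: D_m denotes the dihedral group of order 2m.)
20

Proof sketch: The number of irreducible complex representations of a finite group equals its number of conjugacy classes. For a direct product, #classes(G x H) = #classes(G) * #classes(H). Z/4Z has 4 classes (abelian), D_4 has 5 classes, so 4 * 5 = 20, so Z/4Z x D_4 (order 32) has exactly 20 irreducible complex representations.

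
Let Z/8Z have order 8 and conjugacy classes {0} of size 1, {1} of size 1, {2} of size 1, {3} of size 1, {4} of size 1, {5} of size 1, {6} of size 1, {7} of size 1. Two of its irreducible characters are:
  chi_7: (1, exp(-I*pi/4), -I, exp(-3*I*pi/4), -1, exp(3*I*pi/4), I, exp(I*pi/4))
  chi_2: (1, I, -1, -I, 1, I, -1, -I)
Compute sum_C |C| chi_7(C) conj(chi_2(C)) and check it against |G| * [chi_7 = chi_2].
Sum = 0; so <chi_7, chi_2> = 0 (distinct irreducibles are orthogonal).

Solution. Compute term by term over conjugacy classes (|C| * chi_7(C) * conj(chi_2(C))):
  1*(1)*conj(1) + 1*(exp(-I*pi/4))*conj(I) + 1*(-I)*conj(-1) + 1*(exp(-3*I*pi/4))*conj(-I) + 1*(-1)*conj(1) + 1*(exp(3*I*pi/4))*conj(I) + 1*(I)*conj(-1) + 1*(exp(I*pi/4))*conj(-I)
  = (1) + (-exp(I*pi/4)) + (I) + (exp(-I*pi/4)) + (-1) + (-exp(-3*I*pi/4)) + (-I) + (exp(3*I*pi/4))
  = 0.
(Exp terms are combined using exp(i*s)*conj(exp(i*t)) = exp(i*(s-t)), and sums of them are collapsed using the identity that for every m > 1 the m distinct m-th roots of unity sum to 0, e.g. 1 + exp(2*I*pi/3) + exp(-2*I*pi/3) = 0.)
Dividing by |G| = 8 gives 0/8 = 0, matching the row-orthogonality relation <chi_7, chi_2> = [chi_7 = chi_2].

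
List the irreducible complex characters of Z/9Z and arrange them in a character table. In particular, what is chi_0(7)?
Character table of Z/9Z (irreps indexed chi_0,...,chi_8 with chi_k(m) = zeta_9^(k*m), zeta_9 = exp(2*pi*i/9)):
  irrep \ class  {0} (size 1)  {1} (size 1)    {2} (size 1)    {3} (size 1)    {4} (size 1)    {5} (size 1)    {6} (size 1)    {7} (size 1)    {8} (size 1)  
  chi_0          1             1               1               1               1               1               1               1               1             
  chi_1          1             exp(2*I*pi/9)   exp(4*I*pi/9)   exp(2*I*pi/3)   exp(8*I*pi/9)   exp(-8*I*pi/9)  exp(-2*I*pi/3)  exp(-4*I*pi/9)  exp(-2*I*pi/9)
  chi_2          1             exp(4*I*pi/9)   exp(8*I*pi/9)   exp(-2*I*pi/3)  exp(-2*I*pi/9)  exp(2*I*pi/9)   exp(2*I*pi/3)   exp(-8*I*pi/9)  exp(-4*I*pi/9)
  chi_3          1             exp(2*I*pi/3)   exp(-2*I*pi/3)  1               exp(2*I*pi/3)   exp(-2*I*pi/3)  1               exp(2*I*pi/3)   exp(-2*I*pi/3)
  chi_4          1             exp(8*I*pi/9)   exp(-2*I*pi/9)  exp(2*I*pi/3)   exp(-4*I*pi/9)  exp(4*I*pi/9)   exp(-2*I*pi/3)  exp(2*I*pi/9)   exp(-8*I*pi/9)
  chi_5          1             exp(-8*I*pi/9)  exp(2*I*pi/9)   exp(-2*I*pi/3)  exp(4*I*pi/9)   exp(-4*I*pi/9)  exp(2*I*pi/3)   exp(-2*I*pi/9)  exp(8*I*pi/9) 
  chi_6          1             exp(-2*I*pi/3)  exp(2*I*pi/3)   1               exp(-2*I*pi/3)  exp(2*I*pi/3)   1               exp(-2*I*pi/3)  exp(2*I*pi/3) 
  chi_7          1             exp(-4*I*pi/9)  exp(-8*I*pi/9)  exp(2*I*pi/3)   exp(2*I*pi/9)   exp(-2*I*pi/9)  exp(-2*I*pi/3)  exp(8*I*pi/9)   exp(4*I*pi/9) 
  chi_8          1             exp(-2*I*pi/9)  exp(-4*I*pi/9)  exp(-2*I*pi/3)  exp(-8*I*pi/9)  exp(8*I*pi/9)   exp(2*I*pi/3)   exp(4*I*pi/9)   exp(2*I*pi/9) 

Spot check: chi_0(7) = zeta_9^(0*7) = zeta_9^0 = 1.

Reasoning: Z/9Z is abelian, so all 9 irreducible complex representations are 1-dimensional. They are given by chi_k(m) = zeta_9^(k*m) for k = 0,...,8. Row orthogonality: sum_m chi_k(m) conj(chi_l(m)) = 9 * [k = l].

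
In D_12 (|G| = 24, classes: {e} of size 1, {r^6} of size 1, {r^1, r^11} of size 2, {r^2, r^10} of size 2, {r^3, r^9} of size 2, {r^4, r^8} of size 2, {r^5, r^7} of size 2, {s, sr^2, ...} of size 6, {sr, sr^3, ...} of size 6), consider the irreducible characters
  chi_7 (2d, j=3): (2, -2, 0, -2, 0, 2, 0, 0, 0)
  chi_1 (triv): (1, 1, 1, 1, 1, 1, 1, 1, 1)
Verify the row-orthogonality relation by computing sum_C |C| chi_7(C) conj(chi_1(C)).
Sum = 0; so <chi_7, chi_1> = 0 (distinct irreducibles are orthogonal).

Explanation: Compute term by term over conjugacy classes (|C| * chi_7(C) * conj(chi_1(C))):
  1*(2)*conj(1) + 1*(-2)*conj(1) + 2*(0)*conj(1) + 2*(-2)*conj(1) + 2*(0)*conj(1) + 2*(2)*conj(1) + 2*(0)*conj(1) + 6*(0)*conj(1) + 6*(0)*conj(1)
  = (2) + (-2) + (0) + (-4) + (0) + (4) + (0) + (0) + (0)
  = 0.
Dividing by |G| = 24 gives 0/24 = 0, matching the row-orthogonality relation <chi_7, chi_1> = [chi_7 = chi_1].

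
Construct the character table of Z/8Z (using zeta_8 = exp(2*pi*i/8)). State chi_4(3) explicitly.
Character table of Z/8Z (irreps indexed chi_0,...,chi_7 with chi_k(m) = zeta_8^(k*m), zeta_8 = exp(2*pi*i/8)):
  irrep \ class  {0} (size 1)  {1} (size 1)    {2} (size 1)  {3} (size 1)    {4} (size 1)  {5} (size 1)    {6} (size 1)  {7} (size 1)  
  chi_0          1             1               1             1               1             1               1             1             
  chi_1          1             exp(I*pi/4)     I             exp(3*I*pi/4)   -1            exp(-3*I*pi/4)  -I            exp(-I*pi/4)  
  chi_2          1             I               -1            -I              1             I               -1            -I            
  chi_3          1             exp(3*I*pi/4)   -I            exp(I*pi/4)     -1            exp(-I*pi/4)    I             exp(-3*I*pi/4)
  chi_4          1             -1              1             -1              1             -1              1             -1            
  chi_5          1             exp(-3*I*pi/4)  I             exp(-I*pi/4)    -1            exp(I*pi/4)     -I            exp(3*I*pi/4) 
  chi_6          1             -I              -1            I               1             -I              -1            I             
  chi_7          1             exp(-I*pi/4)    -I            exp(-3*I*pi/4)  -1            exp(3*I*pi/4)   I             exp(I*pi/4)   

Spot check: chi_4(3) = zeta_8^(4*3) = zeta_8^12 = -1.

Z/8Z is abelian, so all 8 irreducible complex representations are 1-dimensional. They are given by chi_k(m) = zeta_8^(k*m) for k = 0,...,7. Row orthogonality: sum_m chi_k(m) conj(chi_l(m)) = 8 * [k = l].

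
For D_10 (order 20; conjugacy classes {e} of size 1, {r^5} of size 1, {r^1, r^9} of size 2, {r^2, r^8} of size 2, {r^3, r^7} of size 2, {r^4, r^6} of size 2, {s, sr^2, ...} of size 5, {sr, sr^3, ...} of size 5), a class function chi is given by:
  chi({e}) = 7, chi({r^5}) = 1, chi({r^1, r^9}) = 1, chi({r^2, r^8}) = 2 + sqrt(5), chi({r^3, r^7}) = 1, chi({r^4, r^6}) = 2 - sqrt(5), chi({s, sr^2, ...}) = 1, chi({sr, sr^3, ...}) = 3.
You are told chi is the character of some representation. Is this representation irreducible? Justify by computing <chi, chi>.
Not irreducible (reducible): <chi, chi> = 7 > 1.

Justification: <chi, chi> = (1/|G|) sum_C |C| * |chi(C)|^2 = (1/20)[1*|7|^2 + 1*|1|^2 + 2*|1|^2 + 2*|2 + sqrt(5)|^2 + 2*|1|^2 + 2*|2 - sqrt(5)|^2 + 5*|1|^2 + 5*|3|^2]
  = (1/20)[(49) + (1) + (2) + (8*sqrt(5) + 18) + (2) + (18 - 8*sqrt(5)) + (5) + (45)] = 140/20 = 7.
A character is irreducible iff <chi, chi> = 1, so this representation is reducible.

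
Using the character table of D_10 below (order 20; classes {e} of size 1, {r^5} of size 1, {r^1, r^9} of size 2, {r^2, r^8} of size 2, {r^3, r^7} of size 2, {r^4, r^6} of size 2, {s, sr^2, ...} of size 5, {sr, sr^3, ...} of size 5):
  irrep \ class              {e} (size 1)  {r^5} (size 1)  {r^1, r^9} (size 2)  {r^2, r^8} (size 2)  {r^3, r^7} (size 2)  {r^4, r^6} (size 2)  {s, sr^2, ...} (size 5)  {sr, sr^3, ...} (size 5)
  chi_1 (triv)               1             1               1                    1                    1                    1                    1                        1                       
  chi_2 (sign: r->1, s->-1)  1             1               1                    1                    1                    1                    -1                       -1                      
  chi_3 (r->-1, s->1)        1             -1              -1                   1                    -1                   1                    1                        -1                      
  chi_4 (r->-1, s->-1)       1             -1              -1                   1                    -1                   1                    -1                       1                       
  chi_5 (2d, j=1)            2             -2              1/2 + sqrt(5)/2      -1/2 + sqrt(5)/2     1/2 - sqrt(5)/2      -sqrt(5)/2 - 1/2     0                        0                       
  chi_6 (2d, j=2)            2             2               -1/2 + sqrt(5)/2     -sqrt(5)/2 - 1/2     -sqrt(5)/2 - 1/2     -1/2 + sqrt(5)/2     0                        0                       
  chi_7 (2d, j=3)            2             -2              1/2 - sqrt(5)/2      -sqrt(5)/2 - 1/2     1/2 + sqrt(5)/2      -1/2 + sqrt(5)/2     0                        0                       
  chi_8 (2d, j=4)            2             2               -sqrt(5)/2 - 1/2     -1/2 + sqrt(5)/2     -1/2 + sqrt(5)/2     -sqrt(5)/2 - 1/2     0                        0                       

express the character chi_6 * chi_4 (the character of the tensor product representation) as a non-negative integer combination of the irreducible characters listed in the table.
chi_6 tensor chi_4 = chi_7 (all other irreducibles have multiplicity 0).

Working: The character of a tensor product is the pointwise product (chi_6 * chi_4)(C) = chi_6(C) * chi_4(C):
  {e}: (2)*(1), {r^5}: (2)*(-1), {r^1, r^9}: (-1/2 + sqrt(5)/2)*(-1), {r^2, r^8}: (-sqrt(5)/2 - 1/2)*(1), {r^3, r^7}: (-sqrt(5)/2 - 1/2)*(-1), {r^4, r^6}: (-1/2 + sqrt(5)/2)*(1), {s, sr^2, ...}: (0)*(-1), {sr, sr^3, ...}: (0)*(1)
so (chi_6 * chi_4) takes values
  {e} -> 2, {r^5} -> -2, {r^1, r^9} -> 1/2 - sqrt(5)/2, {r^2, r^8} -> -sqrt(5)/2 - 1/2, {r^3, r^7} -> 1/2 + sqrt(5)/2, {r^4, r^6} -> -1/2 + sqrt(5)/2, {s, sr^2, ...} -> 0, {sr, sr^3, ...} -> 0.
Now take the inner product of this character with each irreducible chi from the table, <chi_6*chi_4, chi> = (1/20) sum_C |C| (chi_6*chi_4)(C) conj(chi(C)):
  <chi_6*chi_4, chi_1> = (1/20)[1*(2)*conj(1) + 1*(-2)*conj(1) + 2*(1/2 - sqrt(5)/2)*conj(1) + 2*(-sqrt(5)/2 - 1/2)*conj(1) + 2*(1/2 + sqrt(5)/2)*conj(1) + 2*(-1/2 + sqrt(5)/2)*conj(1) + 5*(0)*conj(1) + 5*(0)*conj(1)]
      = (1/20)[(2) + (-2) + (1 - sqrt(5)) + (-sqrt(5) - 1) + (1 + sqrt(5)) + (-1 + sqrt(5)) + (0) + (0)] = 0/20 = 0
  <chi_6*chi_4, chi_2> = (1/20)[1*(2)*conj(1) + 1*(-2)*conj(1) + 2*(1/2 - sqrt(5)/2)*conj(1) + 2*(-sqrt(5)/2 - 1/2)*conj(1) + 2*(1/2 + sqrt(5)/2)*conj(1) + 2*(-1/2 + sqrt(5)/2)*conj(1) + 5*(0)*conj(-1) + 5*(0)*conj(-1)]
      = (1/20)[(2) + (-2) + (1 - sqrt(5)) + (-sqrt(5) - 1) + (1 + sqrt(5)) + (-1 + sqrt(5)) + (0) + (0)] = 0/20 = 0
  <chi_6*chi_4, chi_3> = (1/20)[1*(2)*conj(1) + 1*(-2)*conj(-1) + 2*(1/2 - sqrt(5)/2)*conj(-1) + 2*(-sqrt(5)/2 - 1/2)*conj(1) + 2*(1/2 + sqrt(5)/2)*conj(-1) + 2*(-1/2 + sqrt(5)/2)*conj(1) + 5*(0)*conj(1) + 5*(0)*conj(-1)]
      = (1/20)[(2) + (2) + (-1 + sqrt(5)) + (-sqrt(5) - 1) + (-sqrt(5) - 1) + (-1 + sqrt(5)) + (0) + (0)] = 0/20 = 0
  <chi_6*chi_4, chi_4> = (1/20)[1*(2)*conj(1) + 1*(-2)*conj(-1) + 2*(1/2 - sqrt(5)/2)*conj(-1) + 2*(-sqrt(5)/2 - 1/2)*conj(1) + 2*(1/2 + sqrt(5)/2)*conj(-1) + 2*(-1/2 + sqrt(5)/2)*conj(1) + 5*(0)*conj(-1) + 5*(0)*conj(1)]
      = (1/20)[(2) + (2) + (-1 + sqrt(5)) + (-sqrt(5) - 1) + (-sqrt(5) - 1) + (-1 + sqrt(5)) + (0) + (0)] = 0/20 = 0
  <chi_6*chi_4, chi_5> = (1/20)[1*(2)*conj(2) + 1*(-2)*conj(-2) + 2*(1/2 - sqrt(5)/2)*conj(1/2 + sqrt(5)/2) + 2*(-sqrt(5)/2 - 1/2)*conj(-1/2 + sqrt(5)/2) + 2*(1/2 + sqrt(5)/2)*conj(1/2 - sqrt(5)/2) + 2*(-1/2 + sqrt(5)/2)*conj(-sqrt(5)/2 - 1/2) + 5*(0)*conj(0) + 5*(0)*conj(0)]
      = (1/20)[(4) + (4) + (-2) + (-2) + (-2) + (-2) + (0) + (0)] = 0/20 = 0
  <chi_6*chi_4, chi_6> = (1/20)[1*(2)*conj(2) + 1*(-2)*conj(2) + 2*(1/2 - sqrt(5)/2)*conj(-1/2 + sqrt(5)/2) + 2*(-sqrt(5)/2 - 1/2)*conj(-sqrt(5)/2 - 1/2) + 2*(1/2 + sqrt(5)/2)*conj(-sqrt(5)/2 - 1/2) + 2*(-1/2 + sqrt(5)/2)*conj(-1/2 + sqrt(5)/2) + 5*(0)*conj(0) + 5*(0)*conj(0)]
      = (1/20)[(4) + (-4) + (-3 + sqrt(5)) + (sqrt(5) + 3) + (-3 - sqrt(5)) + (3 - sqrt(5)) + (0) + (0)] = 0/20 = 0
  <chi_6*chi_4, chi_7> = (1/20)[1*(2)*conj(2) + 1*(-2)*conj(-2) + 2*(1/2 - sqrt(5)/2)*conj(1/2 - sqrt(5)/2) + 2*(-sqrt(5)/2 - 1/2)*conj(-sqrt(5)/2 - 1/2) + 2*(1/2 + sqrt(5)/2)*conj(1/2 + sqrt(5)/2) + 2*(-1/2 + sqrt(5)/2)*conj(-1/2 + sqrt(5)/2) + 5*(0)*conj(0) + 5*(0)*conj(0)]
      = (1/20)[(4) + (4) + (3 - sqrt(5)) + (sqrt(5) + 3) + (sqrt(5) + 3) + (3 - sqrt(5)) + (0) + (0)] = 20/20 = 1
  <chi_6*chi_4, chi_8> = (1/20)[1*(2)*conj(2) + 1*(-2)*conj(2) + 2*(1/2 - sqrt(5)/2)*conj(-sqrt(5)/2 - 1/2) + 2*(-sqrt(5)/2 - 1/2)*conj(-1/2 + sqrt(5)/2) + 2*(1/2 + sqrt(5)/2)*conj(-1/2 + sqrt(5)/2) + 2*(-1/2 + sqrt(5)/2)*conj(-sqrt(5)/2 - 1/2) + 5*(0)*conj(0) + 5*(0)*conj(0)]
      = (1/20)[(4) + (-4) + (2) + (-2) + (2) + (-2) + (0) + (0)] = 0/20 = 0
Hence the multiplicities are chi_7: 1. Dimension check: dim(chi_6)*dim(chi_4) = 2*1 = 2 and sum (mult * dim) = 1*2 = 2.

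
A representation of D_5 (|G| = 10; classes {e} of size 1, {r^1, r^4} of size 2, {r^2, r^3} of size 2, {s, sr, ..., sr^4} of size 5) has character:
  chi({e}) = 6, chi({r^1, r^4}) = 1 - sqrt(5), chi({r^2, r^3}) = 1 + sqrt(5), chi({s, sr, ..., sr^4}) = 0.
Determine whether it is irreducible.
Not irreducible (reducible): <chi, chi> = 6 > 1.

Derivation: <chi, chi> = (1/|G|) sum_C |C| * |chi(C)|^2 = (1/10)[1*|6|^2 + 2*|1 - sqrt(5)|^2 + 2*|1 + sqrt(5)|^2 + 5*|0|^2]
  = (1/10)[(36) + (12 - 4*sqrt(5)) + (4*sqrt(5) + 12) + (0)] = 60/10 = 6.
A character is irreducible iff <chi, chi> = 1, so this representation is reducible.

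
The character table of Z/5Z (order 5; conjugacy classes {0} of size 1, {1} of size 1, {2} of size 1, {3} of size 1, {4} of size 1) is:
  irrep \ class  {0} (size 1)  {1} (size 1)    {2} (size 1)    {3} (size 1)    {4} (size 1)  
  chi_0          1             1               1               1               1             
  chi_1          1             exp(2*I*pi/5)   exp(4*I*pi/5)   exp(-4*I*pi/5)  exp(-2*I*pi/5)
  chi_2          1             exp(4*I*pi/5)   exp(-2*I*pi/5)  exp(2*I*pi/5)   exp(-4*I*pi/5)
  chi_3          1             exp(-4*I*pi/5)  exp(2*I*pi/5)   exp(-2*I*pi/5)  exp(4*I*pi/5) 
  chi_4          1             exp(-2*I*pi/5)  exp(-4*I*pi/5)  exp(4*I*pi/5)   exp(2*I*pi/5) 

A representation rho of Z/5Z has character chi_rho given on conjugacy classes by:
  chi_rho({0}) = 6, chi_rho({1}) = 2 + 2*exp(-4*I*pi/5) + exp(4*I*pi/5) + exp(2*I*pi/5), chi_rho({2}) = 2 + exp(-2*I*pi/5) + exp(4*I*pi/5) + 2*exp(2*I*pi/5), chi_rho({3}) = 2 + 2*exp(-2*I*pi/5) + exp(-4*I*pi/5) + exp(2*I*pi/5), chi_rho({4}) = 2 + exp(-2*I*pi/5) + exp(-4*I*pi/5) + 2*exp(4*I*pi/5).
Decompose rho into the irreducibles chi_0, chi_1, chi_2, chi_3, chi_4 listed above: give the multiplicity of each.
Multiplicities: chi_0: 2, chi_1: 1, chi_2: 1, chi_3: 2, chi_4: 0.

Use <chi_rho, chi> = (1/|G|) sum_C |C| * chi_rho(C) * conj(chi(C)) with |G| = 5 for each irreducible chi in the table:
  <chi_rho, chi_0> = (1/5)[1*(6)*conj(1) + 1*(2 + 2*exp(-4*I*pi/5) + exp(4*I*pi/5) + exp(2*I*pi/5))*conj(1) + 1*(2 + exp(-2*I*pi/5) + exp(4*I*pi/5) + 2*exp(2*I*pi/5))*conj(1) + 1*(2 + 2*exp(-2*I*pi/5) + exp(-4*I*pi/5) + exp(2*I*pi/5))*conj(1) + 1*(2 + exp(-2*I*pi/5) + exp(-4*I*pi/5) + 2*exp(4*I*pi/5))*conj(1)]
      = (1/5)[(6) + (2 + 2*exp(-4*I*pi/5) + exp(4*I*pi/5) + exp(2*I*pi/5)) + (2 + exp(-2*I*pi/5) + exp(4*I*pi/5) + 2*exp(2*I*pi/5)) + (2 + 2*exp(-2*I*pi/5) + exp(-4*I*pi/5) + exp(2*I*pi/5)) + (2 + exp(-2*I*pi/5) + exp(-4*I*pi/5) + 2*exp(4*I*pi/5))] = 10/5 = 2
  <chi_rho, chi_1> = (1/5)[1*(6)*conj(1) + 1*(2 + 2*exp(-4*I*pi/5) + exp(4*I*pi/5) + exp(2*I*pi/5))*conj(exp(2*I*pi/5)) + 1*(2 + exp(-2*I*pi/5) + exp(4*I*pi/5) + 2*exp(2*I*pi/5))*conj(exp(4*I*pi/5)) + 1*(2 + 2*exp(-2*I*pi/5) + exp(-4*I*pi/5) + exp(2*I*pi/5))*conj(exp(-4*I*pi/5)) + 1*(2 + exp(-2*I*pi/5) + exp(-4*I*pi/5) + 2*exp(4*I*pi/5))*conj(exp(-2*I*pi/5))]
      = (1/5)[(6) + (1 + 2*exp(-2*I*pi/5) + exp(2*I*pi/5) + 2*exp(4*I*pi/5)) + (1 + 2*exp(-2*I*pi/5) + 2*exp(-4*I*pi/5) + exp(4*I*pi/5)) + (1 + exp(-4*I*pi/5) + 2*exp(4*I*pi/5) + 2*exp(2*I*pi/5)) + (1 + 2*exp(-4*I*pi/5) + exp(-2*I*pi/5) + 2*exp(2*I*pi/5))] = 5/5 = 1
  <chi_rho, chi_2> = (1/5)[1*(6)*conj(1) + 1*(2 + 2*exp(-4*I*pi/5) + exp(4*I*pi/5) + exp(2*I*pi/5))*conj(exp(4*I*pi/5)) + 1*(2 + exp(-2*I*pi/5) + exp(4*I*pi/5) + 2*exp(2*I*pi/5))*conj(exp(-2*I*pi/5)) + 1*(2 + 2*exp(-2*I*pi/5) + exp(-4*I*pi/5) + exp(2*I*pi/5))*conj(exp(2*I*pi/5)) + 1*(2 + exp(-2*I*pi/5) + exp(-4*I*pi/5) + 2*exp(4*I*pi/5))*conj(exp(-4*I*pi/5))]
      = (1/5)[(6) + (1 + 2*exp(-4*I*pi/5) + exp(-2*I*pi/5) + 2*exp(2*I*pi/5)) + (1 + exp(-4*I*pi/5) + 2*exp(4*I*pi/5) + 2*exp(2*I*pi/5)) + (1 + 2*exp(-2*I*pi/5) + 2*exp(-4*I*pi/5) + exp(4*I*pi/5)) + (1 + 2*exp(-2*I*pi/5) + exp(2*I*pi/5) + 2*exp(4*I*pi/5))] = 5/5 = 1
  <chi_rho, chi_3> = (1/5)[1*(6)*conj(1) + 1*(2 + 2*exp(-4*I*pi/5) + exp(4*I*pi/5) + exp(2*I*pi/5))*conj(exp(-4*I*pi/5)) + 1*(2 + exp(-2*I*pi/5) + exp(4*I*pi/5) + 2*exp(2*I*pi/5))*conj(exp(2*I*pi/5)) + 1*(2 + 2*exp(-2*I*pi/5) + exp(-4*I*pi/5) + exp(2*I*pi/5))*conj(exp(-2*I*pi/5)) + 1*(2 + exp(-2*I*pi/5) + exp(-4*I*pi/5) + 2*exp(4*I*pi/5))*conj(exp(4*I*pi/5))]
      = (1/5)[(6) + (2 + exp(-2*I*pi/5) + exp(-4*I*pi/5) + 2*exp(4*I*pi/5)) + (2 + 2*exp(-2*I*pi/5) + exp(-4*I*pi/5) + exp(2*I*pi/5)) + (2 + exp(-2*I*pi/5) + exp(4*I*pi/5) + 2*exp(2*I*pi/5)) + (2 + 2*exp(-4*I*pi/5) + exp(4*I*pi/5) + exp(2*I*pi/5))] = 10/5 = 2
  <chi_rho, chi_4> = (1/5)[1*(6)*conj(1) + 1*(2 + 2*exp(-4*I*pi/5) + exp(4*I*pi/5) + exp(2*I*pi/5))*conj(exp(-2*I*pi/5)) + 1*(2 + exp(-2*I*pi/5) + exp(4*I*pi/5) + 2*exp(2*I*pi/5))*conj(exp(-4*I*pi/5)) + 1*(2 + 2*exp(-2*I*pi/5) + exp(-4*I*pi/5) + exp(2*I*pi/5))*conj(exp(4*I*pi/5)) + 1*(2 + exp(-2*I*pi/5) + exp(-4*I*pi/5) + 2*exp(4*I*pi/5))*conj(exp(2*I*pi/5))]
      = (1/5)[(6) + (2*exp(-2*I*pi/5) + exp(-4*I*pi/5) + exp(4*I*pi/5) + 2*exp(2*I*pi/5)) + (2*exp(-4*I*pi/5) + exp(-2*I*pi/5) + exp(2*I*pi/5) + 2*exp(4*I*pi/5)) + (2*exp(-4*I*pi/5) + exp(-2*I*pi/5) + exp(2*I*pi/5) + 2*exp(4*I*pi/5)) + (2*exp(-2*I*pi/5) + exp(-4*I*pi/5) + exp(4*I*pi/5) + 2*exp(2*I*pi/5))] = 0/5 = 0
(Exp terms are combined using exp(i*s)*conj(exp(i*t)) = exp(i*(s-t)), and sums of them are collapsed using the identity that for every m > 1 the m distinct m-th roots of unity sum to 0, e.g. 1 + exp(2*I*pi/3) + exp(-2*I*pi/3) = 0.)
Dimension check: dim(rho) = sum (mult * dim) = 2*1 + 1*1 + 1*1 + 2*1 + 0*1 = 6 = chi_rho(e) = 6.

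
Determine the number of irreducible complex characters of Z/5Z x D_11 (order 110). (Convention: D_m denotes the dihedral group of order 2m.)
35

Derivation: The number of irreducible complex representations of a finite group equals its number of conjugacy classes. For a direct product, #classes(G x H) = #classes(G) * #classes(H). Z/5Z has 5 classes (abelian), D_11 has 7 classes, so 5 * 7 = 35, so Z/5Z x D_11 (order 110) has exactly 35 irreducible complex representations.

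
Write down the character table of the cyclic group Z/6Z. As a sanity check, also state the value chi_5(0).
Character table of Z/6Z (irreps indexed chi_0,...,chi_5 with chi_k(m) = zeta_6^(k*m), zeta_6 = exp(2*pi*i/6)):
  irrep \ class  {0} (size 1)  {1} (size 1)    {2} (size 1)    {3} (size 1)  {4} (size 1)    {5} (size 1)  
  chi_0          1             1               1               1             1               1             
  chi_1          1             exp(I*pi/3)     exp(2*I*pi/3)   -1            exp(-2*I*pi/3)  exp(-I*pi/3)  
  chi_2          1             exp(2*I*pi/3)   exp(-2*I*pi/3)  1             exp(2*I*pi/3)   exp(-2*I*pi/3)
  chi_3          1             -1              1               -1            1               -1            
  chi_4          1             exp(-2*I*pi/3)  exp(2*I*pi/3)   1             exp(-2*I*pi/3)  exp(2*I*pi/3) 
  chi_5          1             exp(-I*pi/3)    exp(-2*I*pi/3)  -1            exp(2*I*pi/3)   exp(I*pi/3)   

Spot check: chi_5(0) = zeta_6^(5*0) = zeta_6^0 = 1.

Reasoning: Z/6Z is abelian, so all 6 irreducible complex representations are 1-dimensional. They are given by chi_k(m) = zeta_6^(k*m) for k = 0,...,5. Row orthogonality: sum_m chi_k(m) conj(chi_l(m)) = 6 * [k = l].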